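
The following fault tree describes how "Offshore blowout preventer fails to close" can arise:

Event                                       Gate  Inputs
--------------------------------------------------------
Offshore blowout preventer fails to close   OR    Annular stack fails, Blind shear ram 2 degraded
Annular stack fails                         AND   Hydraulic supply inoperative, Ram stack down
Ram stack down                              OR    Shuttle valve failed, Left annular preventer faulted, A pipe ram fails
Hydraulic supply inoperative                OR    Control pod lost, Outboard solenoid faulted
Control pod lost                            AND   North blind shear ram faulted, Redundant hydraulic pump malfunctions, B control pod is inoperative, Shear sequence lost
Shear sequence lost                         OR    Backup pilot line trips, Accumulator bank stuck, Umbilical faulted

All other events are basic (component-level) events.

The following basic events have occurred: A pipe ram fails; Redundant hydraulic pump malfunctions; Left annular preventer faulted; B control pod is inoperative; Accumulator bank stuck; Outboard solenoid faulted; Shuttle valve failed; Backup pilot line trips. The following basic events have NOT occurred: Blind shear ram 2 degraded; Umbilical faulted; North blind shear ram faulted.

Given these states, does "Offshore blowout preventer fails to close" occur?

Shear sequence lost [OR]: Backup pilot line trips=occurs, Accumulator bank stuck=occurs, Umbilical faulted=not → at least one input occurs → occurs.
Control pod lost [AND]: North blind shear ram faulted=not, Redundant hydraulic pump malfunctions=occurs, B control pod is inoperative=occurs, Shear sequence lost=occurs → not all inputs occur → does not occur.
Hydraulic supply inoperative [OR]: Control pod lost=not, Outboard solenoid faulted=occurs → at least one input occurs → occurs.
Ram stack down [OR]: Shuttle valve failed=occurs, Left annular preventer faulted=occurs, A pipe ram fails=occurs → at least one input occurs → occurs.
Annular stack fails [AND]: Hydraulic supply inoperative=occurs, Ram stack down=occurs → all inputs occur → occurs.
Offshore blowout preventer fails to close [OR]: Annular stack fails=occurs, Blind shear ram 2 degraded=not → at least one input occurs → occurs.

Yes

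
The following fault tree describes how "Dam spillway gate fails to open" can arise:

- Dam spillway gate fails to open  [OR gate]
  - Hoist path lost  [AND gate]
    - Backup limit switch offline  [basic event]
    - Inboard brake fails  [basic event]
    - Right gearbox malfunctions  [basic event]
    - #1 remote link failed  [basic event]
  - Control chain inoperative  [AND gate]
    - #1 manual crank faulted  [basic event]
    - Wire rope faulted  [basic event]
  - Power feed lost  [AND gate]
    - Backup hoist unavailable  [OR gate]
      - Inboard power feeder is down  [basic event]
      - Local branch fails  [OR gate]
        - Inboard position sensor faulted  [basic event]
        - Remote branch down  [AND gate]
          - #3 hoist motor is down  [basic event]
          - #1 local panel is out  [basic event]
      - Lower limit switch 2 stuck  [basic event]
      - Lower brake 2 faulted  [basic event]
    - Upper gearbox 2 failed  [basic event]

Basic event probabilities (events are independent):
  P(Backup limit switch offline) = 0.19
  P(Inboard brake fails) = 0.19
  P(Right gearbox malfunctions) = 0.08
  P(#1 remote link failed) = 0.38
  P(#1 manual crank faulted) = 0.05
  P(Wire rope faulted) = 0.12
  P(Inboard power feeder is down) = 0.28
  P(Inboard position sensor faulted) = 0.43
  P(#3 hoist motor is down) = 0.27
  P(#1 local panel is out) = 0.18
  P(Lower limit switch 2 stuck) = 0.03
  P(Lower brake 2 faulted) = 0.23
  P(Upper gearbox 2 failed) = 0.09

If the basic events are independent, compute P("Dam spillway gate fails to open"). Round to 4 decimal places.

P(Hoist path lost) [AND] = 0.19 × 0.19 × 0.08 × 0.38 = 0.001097
P(Control chain inoperative) [AND] = 0.05 × 0.12 = 0.006000
P(Remote branch down) [AND] = 0.27 × 0.18 = 0.048600
P(Local branch fails) [OR] = 1 − (1−0.43) × (1−0.048600) = 0.457702
P(Backup hoist unavailable) [OR] = 1 − (1−0.28) × (1−0.457702) × (1−0.03) × (1−0.23) = 0.708369
P(Power feed lost) [AND] = 0.708369 × 0.09 = 0.063753
P(Dam spillway gate fails to open) [OR] = 1 − (1−0.001097) × (1−0.006000) × (1−0.063753) = 0.070391
Rounded to 4 decimal places: P(Dam spillway gate fails to open) ≈ 0.0704.

0.0704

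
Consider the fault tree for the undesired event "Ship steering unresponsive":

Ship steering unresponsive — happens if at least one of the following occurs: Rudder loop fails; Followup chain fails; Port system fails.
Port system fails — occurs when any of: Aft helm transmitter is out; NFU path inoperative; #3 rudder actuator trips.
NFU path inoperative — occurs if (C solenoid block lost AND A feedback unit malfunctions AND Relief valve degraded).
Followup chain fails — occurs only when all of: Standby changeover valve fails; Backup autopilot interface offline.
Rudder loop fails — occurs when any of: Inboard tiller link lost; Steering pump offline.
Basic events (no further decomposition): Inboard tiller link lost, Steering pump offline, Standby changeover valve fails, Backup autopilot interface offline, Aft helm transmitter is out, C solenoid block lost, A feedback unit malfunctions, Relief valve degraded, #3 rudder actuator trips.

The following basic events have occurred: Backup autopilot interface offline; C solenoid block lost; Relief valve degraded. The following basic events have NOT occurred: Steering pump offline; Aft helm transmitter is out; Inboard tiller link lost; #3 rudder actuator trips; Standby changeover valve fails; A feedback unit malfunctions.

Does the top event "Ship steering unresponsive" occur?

No

Rudder loop fails [OR]: Inboard tiller link lost=not, Steering pump offline=not → no input occurs → does not occur.
Followup chain fails [AND]: Standby changeover valve fails=not, Backup autopilot interface offline=occurs → not all inputs occur → does not occur.
NFU path inoperative [AND]: C solenoid block lost=occurs, A feedback unit malfunctions=not, Relief valve degraded=occurs → not all inputs occur → does not occur.
Port system fails [OR]: Aft helm transmitter is out=not, NFU path inoperative=not, #3 rudder actuator trips=not → no input occurs → does not occur.
Ship steering unresponsive [OR]: Rudder loop fails=not, Followup chain fails=not, Port system fails=not → no input occurs → does not occur.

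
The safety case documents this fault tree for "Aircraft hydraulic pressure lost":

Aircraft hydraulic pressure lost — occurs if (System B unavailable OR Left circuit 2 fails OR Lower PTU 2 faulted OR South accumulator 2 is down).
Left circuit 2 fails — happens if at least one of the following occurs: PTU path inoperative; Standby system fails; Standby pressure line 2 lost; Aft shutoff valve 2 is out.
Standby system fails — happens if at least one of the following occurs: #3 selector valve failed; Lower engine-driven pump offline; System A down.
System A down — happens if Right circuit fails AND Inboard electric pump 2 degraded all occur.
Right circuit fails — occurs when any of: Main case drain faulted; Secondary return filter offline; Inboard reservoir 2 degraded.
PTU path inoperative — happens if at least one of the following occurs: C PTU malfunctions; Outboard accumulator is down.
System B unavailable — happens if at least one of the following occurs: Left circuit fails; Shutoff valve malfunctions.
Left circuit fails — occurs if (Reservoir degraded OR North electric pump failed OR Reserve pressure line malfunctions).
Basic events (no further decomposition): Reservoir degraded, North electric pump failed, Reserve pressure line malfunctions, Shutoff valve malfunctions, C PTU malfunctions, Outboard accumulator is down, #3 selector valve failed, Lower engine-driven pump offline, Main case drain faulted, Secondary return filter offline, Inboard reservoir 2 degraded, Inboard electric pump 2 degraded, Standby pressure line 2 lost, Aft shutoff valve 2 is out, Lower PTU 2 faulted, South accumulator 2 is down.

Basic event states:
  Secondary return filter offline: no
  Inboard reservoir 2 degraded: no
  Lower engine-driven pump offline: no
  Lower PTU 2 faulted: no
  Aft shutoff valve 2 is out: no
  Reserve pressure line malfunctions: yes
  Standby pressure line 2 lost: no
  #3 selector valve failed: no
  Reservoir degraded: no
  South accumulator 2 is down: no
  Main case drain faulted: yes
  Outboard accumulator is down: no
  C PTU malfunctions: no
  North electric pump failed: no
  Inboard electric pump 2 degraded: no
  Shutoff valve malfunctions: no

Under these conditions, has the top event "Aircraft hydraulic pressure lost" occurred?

Yes

Left circuit fails [OR]: Reservoir degraded=not, North electric pump failed=not, Reserve pressure line malfunctions=occurs → at least one input occurs → occurs.
System B unavailable [OR]: Left circuit fails=occurs, Shutoff valve malfunctions=not → at least one input occurs → occurs.
PTU path inoperative [OR]: C PTU malfunctions=not, Outboard accumulator is down=not → no input occurs → does not occur.
Right circuit fails [OR]: Main case drain faulted=occurs, Secondary return filter offline=not, Inboard reservoir 2 degraded=not → at least one input occurs → occurs.
System A down [AND]: Right circuit fails=occurs, Inboard electric pump 2 degraded=not → not all inputs occur → does not occur.
Standby system fails [OR]: #3 selector valve failed=not, Lower engine-driven pump offline=not, System A down=not → no input occurs → does not occur.
Left circuit 2 fails [OR]: PTU path inoperative=not, Standby system fails=not, Standby pressure line 2 lost=not, Aft shutoff valve 2 is out=not → no input occurs → does not occur.
Aircraft hydraulic pressure lost [OR]: System B unavailable=occurs, Left circuit 2 fails=not, Lower PTU 2 faulted=not, South accumulator 2 is down=not → at least one input occurs → occurs.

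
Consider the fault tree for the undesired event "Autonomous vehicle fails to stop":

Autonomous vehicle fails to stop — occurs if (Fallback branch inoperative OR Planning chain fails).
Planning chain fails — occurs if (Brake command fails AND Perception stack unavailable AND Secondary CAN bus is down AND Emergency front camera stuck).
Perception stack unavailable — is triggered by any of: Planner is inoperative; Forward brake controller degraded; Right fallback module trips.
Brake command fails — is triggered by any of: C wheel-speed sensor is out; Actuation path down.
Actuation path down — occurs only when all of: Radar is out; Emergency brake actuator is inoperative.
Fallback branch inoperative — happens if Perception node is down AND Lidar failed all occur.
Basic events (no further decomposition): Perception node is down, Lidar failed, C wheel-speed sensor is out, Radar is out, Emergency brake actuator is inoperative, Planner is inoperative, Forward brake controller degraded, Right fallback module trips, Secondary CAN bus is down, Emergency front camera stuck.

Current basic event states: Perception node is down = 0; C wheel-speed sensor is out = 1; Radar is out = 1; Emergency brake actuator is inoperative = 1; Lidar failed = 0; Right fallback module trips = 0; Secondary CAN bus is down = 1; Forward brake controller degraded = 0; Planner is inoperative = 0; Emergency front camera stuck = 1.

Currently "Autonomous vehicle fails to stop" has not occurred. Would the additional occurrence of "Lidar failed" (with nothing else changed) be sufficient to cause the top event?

No

Counterfactual: set "Lidar failed" to occurred.
Fallback branch inoperative [AND]: Perception node is down=not, Lidar failed=occurs → not all inputs occur → does not occur.
Actuation path down [AND]: Radar is out=occurs, Emergency brake actuator is inoperative=occurs → all inputs occur → occurs.
Brake command fails [OR]: C wheel-speed sensor is out=occurs, Actuation path down=occurs → at least one input occurs → occurs.
Perception stack unavailable [OR]: Planner is inoperative=not, Forward brake controller degraded=not, Right fallback module trips=not → no input occurs → does not occur.
Planning chain fails [AND]: Brake command fails=occurs, Perception stack unavailable=not, Secondary CAN bus is down=occurs, Emergency front camera stuck=occurs → not all inputs occur → does not occur.
Autonomous vehicle fails to stop [OR]: Fallback branch inoperative=not, Planning chain fails=not → no input occurs → does not occur.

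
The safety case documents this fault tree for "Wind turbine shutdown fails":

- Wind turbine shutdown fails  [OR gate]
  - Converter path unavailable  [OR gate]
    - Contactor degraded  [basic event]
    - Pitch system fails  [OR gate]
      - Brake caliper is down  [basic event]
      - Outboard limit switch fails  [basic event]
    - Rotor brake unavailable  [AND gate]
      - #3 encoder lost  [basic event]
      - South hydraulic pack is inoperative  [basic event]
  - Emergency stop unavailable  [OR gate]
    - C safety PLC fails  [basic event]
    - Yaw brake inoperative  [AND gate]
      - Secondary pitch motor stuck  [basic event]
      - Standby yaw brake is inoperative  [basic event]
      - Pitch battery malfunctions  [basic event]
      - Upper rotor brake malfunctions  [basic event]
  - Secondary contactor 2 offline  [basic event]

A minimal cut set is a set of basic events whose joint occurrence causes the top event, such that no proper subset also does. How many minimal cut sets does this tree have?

7

Pitch system fails [OR]: union of children's cut sets → 2 cut set(s).
Rotor brake unavailable [AND]: one cut set from each child combined → 1 × 1 = 1 cut set(s).
Converter path unavailable [OR]: union of children's cut sets → 4 cut set(s).
Yaw brake inoperative [AND]: one cut set from each child combined → 1 × 1 × 1 × 1 = 1 cut set(s).
Emergency stop unavailable [OR]: union of children's cut sets → 2 cut set(s).
Wind turbine shutdown fails [OR]: union of children's cut sets → 7 cut set(s).
Minimal cut sets: {Contactor degraded}; {Brake caliper is down}; {Outboard limit switch fails}; {#3 encoder lost, South hydraulic pack is inoperative}; {C safety PLC fails}; {Pitch battery malfunctions, Secondary pitch motor stuck, Standby yaw brake is inoperative, Upper rotor brake malfunctions}; {Secondary contactor 2 offline}.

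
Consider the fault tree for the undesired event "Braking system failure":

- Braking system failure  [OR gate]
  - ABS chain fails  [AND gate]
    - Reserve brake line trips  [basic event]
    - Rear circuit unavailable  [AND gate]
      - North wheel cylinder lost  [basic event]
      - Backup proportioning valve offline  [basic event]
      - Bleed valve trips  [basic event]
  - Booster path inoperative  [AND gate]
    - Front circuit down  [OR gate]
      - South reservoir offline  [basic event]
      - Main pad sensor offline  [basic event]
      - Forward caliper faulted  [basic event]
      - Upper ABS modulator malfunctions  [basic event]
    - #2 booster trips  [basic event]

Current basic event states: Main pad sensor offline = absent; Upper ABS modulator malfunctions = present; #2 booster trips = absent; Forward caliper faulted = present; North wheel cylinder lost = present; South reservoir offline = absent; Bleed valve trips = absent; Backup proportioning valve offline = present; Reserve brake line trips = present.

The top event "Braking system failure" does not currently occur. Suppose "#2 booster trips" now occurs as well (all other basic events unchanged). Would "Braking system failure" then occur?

Yes

Counterfactual: set "#2 booster trips" to occurred.
Rear circuit unavailable [AND]: North wheel cylinder lost=occurs, Backup proportioning valve offline=occurs, Bleed valve trips=not → not all inputs occur → does not occur.
ABS chain fails [AND]: Reserve brake line trips=occurs, Rear circuit unavailable=not → not all inputs occur → does not occur.
Front circuit down [OR]: South reservoir offline=not, Main pad sensor offline=not, Forward caliper faulted=occurs, Upper ABS modulator malfunctions=occurs → at least one input occurs → occurs.
Booster path inoperative [AND]: Front circuit down=occurs, #2 booster trips=occurs → all inputs occur → occurs.
Braking system failure [OR]: ABS chain fails=not, Booster path inoperative=occurs → at least one input occurs → occurs.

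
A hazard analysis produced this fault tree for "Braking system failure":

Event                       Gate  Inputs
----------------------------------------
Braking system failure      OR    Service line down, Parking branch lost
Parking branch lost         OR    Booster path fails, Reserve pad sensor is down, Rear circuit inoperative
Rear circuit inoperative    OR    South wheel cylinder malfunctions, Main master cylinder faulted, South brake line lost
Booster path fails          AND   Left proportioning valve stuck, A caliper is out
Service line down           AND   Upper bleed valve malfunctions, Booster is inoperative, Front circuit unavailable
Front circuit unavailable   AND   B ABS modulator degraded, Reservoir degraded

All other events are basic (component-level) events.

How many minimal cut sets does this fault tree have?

6

Front circuit unavailable [AND]: one cut set from each child combined → 1 × 1 = 1 cut set(s).
Service line down [AND]: one cut set from each child combined → 1 × 1 × 1 = 1 cut set(s).
Booster path fails [AND]: one cut set from each child combined → 1 × 1 = 1 cut set(s).
Rear circuit inoperative [OR]: union of children's cut sets → 3 cut set(s).
Parking branch lost [OR]: union of children's cut sets → 5 cut set(s).
Braking system failure [OR]: union of children's cut sets → 6 cut set(s).
Minimal cut sets: {B ABS modulator degraded, Booster is inoperative, Reservoir degraded, Upper bleed valve malfunctions}; {A caliper is out, Left proportioning valve stuck}; {Reserve pad sensor is down}; {South wheel cylinder malfunctions}; {Main master cylinder faulted}; {South brake line lost}.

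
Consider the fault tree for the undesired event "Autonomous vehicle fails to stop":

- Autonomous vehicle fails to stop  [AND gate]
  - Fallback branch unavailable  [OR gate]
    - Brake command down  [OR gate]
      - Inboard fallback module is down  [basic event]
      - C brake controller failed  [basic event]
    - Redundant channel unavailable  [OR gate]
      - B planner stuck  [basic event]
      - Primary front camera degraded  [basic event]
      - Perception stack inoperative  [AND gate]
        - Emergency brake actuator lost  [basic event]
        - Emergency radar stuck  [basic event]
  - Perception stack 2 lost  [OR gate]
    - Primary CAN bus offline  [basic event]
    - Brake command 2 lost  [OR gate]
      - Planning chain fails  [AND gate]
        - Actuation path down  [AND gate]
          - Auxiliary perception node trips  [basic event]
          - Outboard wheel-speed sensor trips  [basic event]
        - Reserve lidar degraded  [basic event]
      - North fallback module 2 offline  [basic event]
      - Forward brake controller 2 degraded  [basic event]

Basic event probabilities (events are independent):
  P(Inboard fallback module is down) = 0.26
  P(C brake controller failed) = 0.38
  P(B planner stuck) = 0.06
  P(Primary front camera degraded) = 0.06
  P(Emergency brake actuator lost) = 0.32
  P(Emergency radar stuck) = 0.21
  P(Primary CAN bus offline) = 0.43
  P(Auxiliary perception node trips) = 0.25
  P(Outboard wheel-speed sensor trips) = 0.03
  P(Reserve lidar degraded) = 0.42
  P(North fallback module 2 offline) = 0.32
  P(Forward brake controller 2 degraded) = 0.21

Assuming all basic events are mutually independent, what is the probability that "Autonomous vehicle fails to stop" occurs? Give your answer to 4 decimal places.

0.4320

P(Brake command down) [OR] = 1 − (1−0.26) × (1−0.38) = 0.541200
P(Perception stack inoperative) [AND] = 0.32 × 0.21 = 0.067200
P(Redundant channel unavailable) [OR] = 1 − (1−0.06) × (1−0.06) × (1−0.067200) = 0.175778
P(Fallback branch unavailable) [OR] = 1 − (1−0.541200) × (1−0.175778) = 0.621847
P(Actuation path down) [AND] = 0.25 × 0.03 = 0.007500
P(Planning chain fails) [AND] = 0.007500 × 0.42 = 0.003150
P(Brake command 2 lost) [OR] = 1 − (1−0.003150) × (1−0.32) × (1−0.21) = 0.464492
P(Perception stack 2 lost) [OR] = 1 − (1−0.43) × (1−0.464492) = 0.694760
P(Autonomous vehicle fails to stop) [AND] = 0.621847 × 0.694760 = 0.432034
Rounded to 4 decimal places: P(Autonomous vehicle fails to stop) ≈ 0.4320.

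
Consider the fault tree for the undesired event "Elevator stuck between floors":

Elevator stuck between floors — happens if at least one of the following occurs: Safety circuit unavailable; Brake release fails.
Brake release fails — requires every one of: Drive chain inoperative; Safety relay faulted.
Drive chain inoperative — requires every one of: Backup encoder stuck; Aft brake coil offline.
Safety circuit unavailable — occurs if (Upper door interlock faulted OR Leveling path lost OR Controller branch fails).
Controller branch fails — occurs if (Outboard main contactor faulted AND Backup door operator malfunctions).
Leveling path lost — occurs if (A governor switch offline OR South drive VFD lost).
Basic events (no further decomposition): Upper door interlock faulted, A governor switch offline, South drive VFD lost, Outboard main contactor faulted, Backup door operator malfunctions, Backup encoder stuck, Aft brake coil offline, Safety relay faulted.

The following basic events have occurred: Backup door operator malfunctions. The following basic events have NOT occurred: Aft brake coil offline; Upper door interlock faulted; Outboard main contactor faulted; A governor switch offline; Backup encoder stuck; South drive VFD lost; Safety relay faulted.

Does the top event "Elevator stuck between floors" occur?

No

Leveling path lost [OR]: A governor switch offline=not, South drive VFD lost=not → no input occurs → does not occur.
Controller branch fails [AND]: Outboard main contactor faulted=not, Backup door operator malfunctions=occurs → not all inputs occur → does not occur.
Safety circuit unavailable [OR]: Upper door interlock faulted=not, Leveling path lost=not, Controller branch fails=not → no input occurs → does not occur.
Drive chain inoperative [AND]: Backup encoder stuck=not, Aft brake coil offline=not → not all inputs occur → does not occur.
Brake release fails [AND]: Drive chain inoperative=not, Safety relay faulted=not → not all inputs occur → does not occur.
Elevator stuck between floors [OR]: Safety circuit unavailable=not, Brake release fails=not → no input occurs → does not occur.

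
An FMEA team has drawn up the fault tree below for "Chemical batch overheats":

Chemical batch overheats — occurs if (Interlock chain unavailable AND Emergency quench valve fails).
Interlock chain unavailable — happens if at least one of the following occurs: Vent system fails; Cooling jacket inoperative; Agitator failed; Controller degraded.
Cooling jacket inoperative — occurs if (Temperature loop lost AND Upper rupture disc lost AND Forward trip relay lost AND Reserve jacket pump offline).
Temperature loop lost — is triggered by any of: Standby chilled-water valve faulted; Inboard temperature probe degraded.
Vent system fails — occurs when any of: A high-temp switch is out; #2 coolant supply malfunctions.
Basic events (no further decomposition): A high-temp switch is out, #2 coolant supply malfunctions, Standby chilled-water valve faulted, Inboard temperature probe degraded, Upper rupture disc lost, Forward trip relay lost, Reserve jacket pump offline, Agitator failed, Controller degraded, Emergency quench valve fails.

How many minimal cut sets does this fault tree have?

Vent system fails [OR]: union of children's cut sets → 2 cut set(s).
Temperature loop lost [OR]: union of children's cut sets → 2 cut set(s).
Cooling jacket inoperative [AND]: one cut set from each child combined → 2 × 1 × 1 × 1 = 2 cut set(s).
Interlock chain unavailable [OR]: union of children's cut sets → 6 cut set(s).
Chemical batch overheats [AND]: one cut set from each child combined → 6 × 1 = 6 cut set(s).
Minimal cut sets: {A high-temp switch is out, Emergency quench valve fails}; {#2 coolant supply malfunctions, Emergency quench valve fails}; {Emergency quench valve fails, Forward trip relay lost, Reserve jacket pump offline, Standby chilled-water valve faulted, Upper rupture disc lost}; {Emergency quench valve fails, Forward trip relay lost, Inboard temperature probe degraded, Reserve jacket pump offline, Upper rupture disc lost}; {Agitator failed, Emergency quench valve fails}; {Controller degraded, Emergency quench valve fails}.

6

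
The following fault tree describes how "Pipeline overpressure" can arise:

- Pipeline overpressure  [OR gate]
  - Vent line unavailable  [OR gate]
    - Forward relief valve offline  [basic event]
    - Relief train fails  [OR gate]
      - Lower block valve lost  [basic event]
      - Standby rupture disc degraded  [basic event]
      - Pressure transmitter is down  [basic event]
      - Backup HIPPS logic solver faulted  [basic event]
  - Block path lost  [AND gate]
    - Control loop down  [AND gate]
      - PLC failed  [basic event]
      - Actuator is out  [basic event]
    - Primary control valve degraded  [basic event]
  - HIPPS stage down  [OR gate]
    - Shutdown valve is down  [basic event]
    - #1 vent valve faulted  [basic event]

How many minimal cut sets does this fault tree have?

Relief train fails [OR]: union of children's cut sets → 4 cut set(s).
Vent line unavailable [OR]: union of children's cut sets → 5 cut set(s).
Control loop down [AND]: one cut set from each child combined → 1 × 1 = 1 cut set(s).
Block path lost [AND]: one cut set from each child combined → 1 × 1 = 1 cut set(s).
HIPPS stage down [OR]: union of children's cut sets → 2 cut set(s).
Pipeline overpressure [OR]: union of children's cut sets → 8 cut set(s).
Minimal cut sets: {Forward relief valve offline}; {Lower block valve lost}; {Standby rupture disc degraded}; {Pressure transmitter is down}; {Backup HIPPS logic solver faulted}; {Actuator is out, PLC failed, Primary control valve degraded}; {Shutdown valve is down}; {#1 vent valve faulted}.

8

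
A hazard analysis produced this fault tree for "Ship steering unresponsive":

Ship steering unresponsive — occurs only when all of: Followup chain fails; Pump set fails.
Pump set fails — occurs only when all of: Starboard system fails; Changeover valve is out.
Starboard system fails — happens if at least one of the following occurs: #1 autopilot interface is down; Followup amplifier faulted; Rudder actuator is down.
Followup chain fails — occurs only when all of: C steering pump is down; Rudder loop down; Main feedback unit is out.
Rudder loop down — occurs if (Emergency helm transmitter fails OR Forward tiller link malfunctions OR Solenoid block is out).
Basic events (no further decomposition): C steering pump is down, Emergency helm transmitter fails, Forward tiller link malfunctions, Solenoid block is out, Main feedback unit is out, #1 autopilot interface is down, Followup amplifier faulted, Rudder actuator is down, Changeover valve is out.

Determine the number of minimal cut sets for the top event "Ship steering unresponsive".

9

Rudder loop down [OR]: union of children's cut sets → 3 cut set(s).
Followup chain fails [AND]: one cut set from each child combined → 1 × 3 × 1 = 3 cut set(s).
Starboard system fails [OR]: union of children's cut sets → 3 cut set(s).
Pump set fails [AND]: one cut set from each child combined → 3 × 1 = 3 cut set(s).
Ship steering unresponsive [AND]: one cut set from each child combined → 3 × 3 = 9 cut set(s).
Minimal cut sets: {#1 autopilot interface is down, C steering pump is down, Changeover valve is out, Emergency helm transmitter fails, Main feedback unit is out}; {C steering pump is down, Changeover valve is out, Emergency helm transmitter fails, Followup amplifier faulted, Main feedback unit is out}; {C steering pump is down, Changeover valve is out, Emergency helm transmitter fails, Main feedback unit is out, Rudder actuator is down}; {#1 autopilot interface is down, C steering pump is down, Changeover valve is out, Forward tiller link malfunctions, Main feedback unit is out}; {C steering pump is down, Changeover valve is out, Followup amplifier faulted, Forward tiller link malfunctions, Main feedback unit is out}; {C steering pump is down, Changeover valve is out, Forward tiller link malfunctions, Main feedback unit is out, Rudder actuator is down}; {#1 autopilot interface is down, C steering pump is down, Changeover valve is out, Main feedback unit is out, Solenoid block is out}; {C steering pump is down, Changeover valve is out, Followup amplifier faulted, Main feedback unit is out, Solenoid block is out}; {C steering pump is down, Changeover valve is out, Main feedback unit is out, Rudder actuator is down, Solenoid block is out}.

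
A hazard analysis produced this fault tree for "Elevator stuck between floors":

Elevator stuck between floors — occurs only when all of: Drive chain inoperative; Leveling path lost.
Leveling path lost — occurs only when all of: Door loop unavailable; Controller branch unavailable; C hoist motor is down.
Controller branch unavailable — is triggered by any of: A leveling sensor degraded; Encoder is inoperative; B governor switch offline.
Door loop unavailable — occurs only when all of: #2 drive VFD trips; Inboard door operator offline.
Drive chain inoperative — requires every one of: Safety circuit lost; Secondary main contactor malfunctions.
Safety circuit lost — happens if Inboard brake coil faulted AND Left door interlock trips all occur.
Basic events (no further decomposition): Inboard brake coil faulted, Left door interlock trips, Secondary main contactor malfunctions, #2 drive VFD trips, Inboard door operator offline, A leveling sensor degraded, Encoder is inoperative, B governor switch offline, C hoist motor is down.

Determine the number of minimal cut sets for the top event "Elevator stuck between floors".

Safety circuit lost [AND]: one cut set from each child combined → 1 × 1 = 1 cut set(s).
Drive chain inoperative [AND]: one cut set from each child combined → 1 × 1 = 1 cut set(s).
Door loop unavailable [AND]: one cut set from each child combined → 1 × 1 = 1 cut set(s).
Controller branch unavailable [OR]: union of children's cut sets → 3 cut set(s).
Leveling path lost [AND]: one cut set from each child combined → 1 × 3 × 1 = 3 cut set(s).
Elevator stuck between floors [AND]: one cut set from each child combined → 1 × 3 = 3 cut set(s).
Minimal cut sets: {#2 drive VFD trips, A leveling sensor degraded, C hoist motor is down, Inboard brake coil faulted, Inboard door operator offline, Left door interlock trips, Secondary main contactor malfunctions}; {#2 drive VFD trips, C hoist motor is down, Encoder is inoperative, Inboard brake coil faulted, Inboard door operator offline, Left door interlock trips, Secondary main contactor malfunctions}; {#2 drive VFD trips, B governor switch offline, C hoist motor is down, Inboard brake coil faulted, Inboard door operator offline, Left door interlock trips, Secondary main contactor malfunctions}.

3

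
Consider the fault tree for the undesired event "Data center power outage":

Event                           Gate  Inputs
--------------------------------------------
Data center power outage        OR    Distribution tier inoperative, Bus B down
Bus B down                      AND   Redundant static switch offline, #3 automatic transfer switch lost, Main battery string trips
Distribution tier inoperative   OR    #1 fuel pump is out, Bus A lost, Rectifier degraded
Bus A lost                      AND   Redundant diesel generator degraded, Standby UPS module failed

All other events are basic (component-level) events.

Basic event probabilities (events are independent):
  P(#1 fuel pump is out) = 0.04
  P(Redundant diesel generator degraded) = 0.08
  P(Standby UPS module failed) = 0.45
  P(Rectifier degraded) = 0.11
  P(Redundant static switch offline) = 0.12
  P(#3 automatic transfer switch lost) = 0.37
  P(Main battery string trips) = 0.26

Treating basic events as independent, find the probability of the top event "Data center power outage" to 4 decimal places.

P(Bus A lost) [AND] = 0.08 × 0.45 = 0.036000
P(Distribution tier inoperative) [OR] = 1 − (1−0.04) × (1−0.036000) × (1−0.11) = 0.176358
P(Bus B down) [AND] = 0.12 × 0.37 × 0.26 = 0.011544
P(Data center power outage) [OR] = 1 − (1−0.176358) × (1−0.011544) = 0.185866
Rounded to 4 decimal places: P(Data center power outage) ≈ 0.1859.

0.1859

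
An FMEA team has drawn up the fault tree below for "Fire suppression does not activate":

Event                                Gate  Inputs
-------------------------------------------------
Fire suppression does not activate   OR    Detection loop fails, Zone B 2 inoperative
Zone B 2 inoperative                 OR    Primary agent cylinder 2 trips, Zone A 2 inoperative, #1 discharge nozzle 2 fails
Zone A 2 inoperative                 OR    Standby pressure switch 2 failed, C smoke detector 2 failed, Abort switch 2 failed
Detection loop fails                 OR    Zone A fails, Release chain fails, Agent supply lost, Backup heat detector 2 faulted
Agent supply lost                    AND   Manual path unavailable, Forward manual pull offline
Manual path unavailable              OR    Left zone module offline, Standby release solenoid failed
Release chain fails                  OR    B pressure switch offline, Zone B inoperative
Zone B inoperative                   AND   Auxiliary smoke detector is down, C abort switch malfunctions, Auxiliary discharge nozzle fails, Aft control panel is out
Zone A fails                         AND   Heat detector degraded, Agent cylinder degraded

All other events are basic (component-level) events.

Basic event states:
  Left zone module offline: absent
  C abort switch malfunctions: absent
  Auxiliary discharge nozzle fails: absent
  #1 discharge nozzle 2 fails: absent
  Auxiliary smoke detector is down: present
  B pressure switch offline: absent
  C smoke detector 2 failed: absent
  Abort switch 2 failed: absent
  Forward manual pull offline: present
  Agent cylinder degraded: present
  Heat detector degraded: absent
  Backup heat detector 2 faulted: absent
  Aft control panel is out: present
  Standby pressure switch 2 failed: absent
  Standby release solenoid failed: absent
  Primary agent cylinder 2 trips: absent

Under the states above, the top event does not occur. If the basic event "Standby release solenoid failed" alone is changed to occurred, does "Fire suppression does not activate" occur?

Counterfactual: set "Standby release solenoid failed" to occurred.
Zone A fails [AND]: Heat detector degraded=not, Agent cylinder degraded=occurs → not all inputs occur → does not occur.
Zone B inoperative [AND]: Auxiliary smoke detector is down=occurs, C abort switch malfunctions=not, Auxiliary discharge nozzle fails=not, Aft control panel is out=occurs → not all inputs occur → does not occur.
Release chain fails [OR]: B pressure switch offline=not, Zone B inoperative=not → no input occurs → does not occur.
Manual path unavailable [OR]: Left zone module offline=not, Standby release solenoid failed=occurs → at least one input occurs → occurs.
Agent supply lost [AND]: Manual path unavailable=occurs, Forward manual pull offline=occurs → all inputs occur → occurs.
Detection loop fails [OR]: Zone A fails=not, Release chain fails=not, Agent supply lost=occurs, Backup heat detector 2 faulted=not → at least one input occurs → occurs.
Zone A 2 inoperative [OR]: Standby pressure switch 2 failed=not, C smoke detector 2 failed=not, Abort switch 2 failed=not → no input occurs → does not occur.
Zone B 2 inoperative [OR]: Primary agent cylinder 2 trips=not, Zone A 2 inoperative=not, #1 discharge nozzle 2 fails=not → no input occurs → does not occur.
Fire suppression does not activate [OR]: Detection loop fails=occurs, Zone B 2 inoperative=not → at least one input occurs → occurs.

Yes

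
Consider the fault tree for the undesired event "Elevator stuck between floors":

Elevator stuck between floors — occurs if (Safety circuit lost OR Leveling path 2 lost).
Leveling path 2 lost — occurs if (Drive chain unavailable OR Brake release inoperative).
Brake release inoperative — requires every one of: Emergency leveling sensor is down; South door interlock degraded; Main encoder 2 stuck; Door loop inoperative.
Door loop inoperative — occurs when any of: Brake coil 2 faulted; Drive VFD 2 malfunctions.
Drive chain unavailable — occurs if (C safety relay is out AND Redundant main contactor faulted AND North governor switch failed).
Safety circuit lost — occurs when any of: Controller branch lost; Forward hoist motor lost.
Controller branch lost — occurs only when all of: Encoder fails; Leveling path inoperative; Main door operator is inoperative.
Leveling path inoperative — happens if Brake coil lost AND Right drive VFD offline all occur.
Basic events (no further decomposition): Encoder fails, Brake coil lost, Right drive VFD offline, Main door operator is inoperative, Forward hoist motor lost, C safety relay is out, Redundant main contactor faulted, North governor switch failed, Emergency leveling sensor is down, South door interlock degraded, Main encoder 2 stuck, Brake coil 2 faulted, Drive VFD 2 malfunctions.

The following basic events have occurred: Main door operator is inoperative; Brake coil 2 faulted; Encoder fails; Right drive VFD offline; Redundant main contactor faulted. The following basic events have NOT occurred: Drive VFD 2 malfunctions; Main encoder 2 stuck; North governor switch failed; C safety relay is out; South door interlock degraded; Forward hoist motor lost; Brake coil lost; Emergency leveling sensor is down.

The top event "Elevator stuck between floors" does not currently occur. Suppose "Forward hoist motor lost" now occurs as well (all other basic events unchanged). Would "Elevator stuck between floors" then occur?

Counterfactual: set "Forward hoist motor lost" to occurred.
Leveling path inoperative [AND]: Brake coil lost=not, Right drive VFD offline=occurs → not all inputs occur → does not occur.
Controller branch lost [AND]: Encoder fails=occurs, Leveling path inoperative=not, Main door operator is inoperative=occurs → not all inputs occur → does not occur.
Safety circuit lost [OR]: Controller branch lost=not, Forward hoist motor lost=occurs → at least one input occurs → occurs.
Drive chain unavailable [AND]: C safety relay is out=not, Redundant main contactor faulted=occurs, North governor switch failed=not → not all inputs occur → does not occur.
Door loop inoperative [OR]: Brake coil 2 faulted=occurs, Drive VFD 2 malfunctions=not → at least one input occurs → occurs.
Brake release inoperative [AND]: Emergency leveling sensor is down=not, South door interlock degraded=not, Main encoder 2 stuck=not, Door loop inoperative=occurs → not all inputs occur → does not occur.
Leveling path 2 lost [OR]: Drive chain unavailable=not, Brake release inoperative=not → no input occurs → does not occur.
Elevator stuck between floors [OR]: Safety circuit lost=occurs, Leveling path 2 lost=not → at least one input occurs → occurs.

Yes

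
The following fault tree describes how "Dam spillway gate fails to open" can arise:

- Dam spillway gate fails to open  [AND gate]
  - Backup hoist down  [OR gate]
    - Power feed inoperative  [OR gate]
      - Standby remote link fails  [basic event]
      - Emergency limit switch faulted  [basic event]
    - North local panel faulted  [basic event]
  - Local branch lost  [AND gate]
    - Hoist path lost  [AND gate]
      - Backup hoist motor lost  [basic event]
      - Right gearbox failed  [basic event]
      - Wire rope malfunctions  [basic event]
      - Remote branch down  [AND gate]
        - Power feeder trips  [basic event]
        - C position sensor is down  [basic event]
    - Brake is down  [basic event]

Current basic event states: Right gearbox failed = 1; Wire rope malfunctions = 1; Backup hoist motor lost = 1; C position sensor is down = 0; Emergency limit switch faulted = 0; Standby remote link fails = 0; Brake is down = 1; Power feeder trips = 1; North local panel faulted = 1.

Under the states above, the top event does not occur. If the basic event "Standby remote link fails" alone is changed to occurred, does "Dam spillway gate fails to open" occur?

No

Counterfactual: set "Standby remote link fails" to occurred.
Power feed inoperative [OR]: Standby remote link fails=occurs, Emergency limit switch faulted=not → at least one input occurs → occurs.
Backup hoist down [OR]: Power feed inoperative=occurs, North local panel faulted=occurs → at least one input occurs → occurs.
Remote branch down [AND]: Power feeder trips=occurs, C position sensor is down=not → not all inputs occur → does not occur.
Hoist path lost [AND]: Backup hoist motor lost=occurs, Right gearbox failed=occurs, Wire rope malfunctions=occurs, Remote branch down=not → not all inputs occur → does not occur.
Local branch lost [AND]: Hoist path lost=not, Brake is down=occurs → not all inputs occur → does not occur.
Dam spillway gate fails to open [AND]: Backup hoist down=occurs, Local branch lost=not → not all inputs occur → does not occur.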